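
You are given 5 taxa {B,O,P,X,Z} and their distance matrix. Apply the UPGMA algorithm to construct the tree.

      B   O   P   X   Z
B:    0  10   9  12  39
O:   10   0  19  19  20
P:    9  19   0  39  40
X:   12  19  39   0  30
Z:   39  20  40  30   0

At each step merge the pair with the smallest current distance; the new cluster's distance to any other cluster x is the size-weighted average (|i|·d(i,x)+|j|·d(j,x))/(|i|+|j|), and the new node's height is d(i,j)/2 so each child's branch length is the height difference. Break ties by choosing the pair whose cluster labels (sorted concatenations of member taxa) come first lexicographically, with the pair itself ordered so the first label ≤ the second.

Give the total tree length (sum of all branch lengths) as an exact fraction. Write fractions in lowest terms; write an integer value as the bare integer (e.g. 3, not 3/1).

1. join B+P (d=9) ⇒ BP; edges |B|=9/2, |P|=9/2
  updated: d(BP,O)=29/2, d(BP,X)=51/2, d(BP,Z)=79/2
2. join BP+O (d=29/2) ⇒ BOP; edges |BP|=11/4, |O|=29/4
  updated: d(BOP,X)=70/3, d(BOP,Z)=33
3. join BOP+X (d=70/3) ⇒ BOPX; edges |BOP|=53/12, |X|=35/3
  updated: d(BOPX,Z)=129/4
4. join BOPX+Z (d=129/4) ⇒ BOPXZ; edges |BOPX|=107/24, |Z|=129/8
final tree: ((((B:9/2,P:9/2):11/4,O:29/4):53/12,X:35/3):107/24,Z:129/8)
total length: 167/3

167/3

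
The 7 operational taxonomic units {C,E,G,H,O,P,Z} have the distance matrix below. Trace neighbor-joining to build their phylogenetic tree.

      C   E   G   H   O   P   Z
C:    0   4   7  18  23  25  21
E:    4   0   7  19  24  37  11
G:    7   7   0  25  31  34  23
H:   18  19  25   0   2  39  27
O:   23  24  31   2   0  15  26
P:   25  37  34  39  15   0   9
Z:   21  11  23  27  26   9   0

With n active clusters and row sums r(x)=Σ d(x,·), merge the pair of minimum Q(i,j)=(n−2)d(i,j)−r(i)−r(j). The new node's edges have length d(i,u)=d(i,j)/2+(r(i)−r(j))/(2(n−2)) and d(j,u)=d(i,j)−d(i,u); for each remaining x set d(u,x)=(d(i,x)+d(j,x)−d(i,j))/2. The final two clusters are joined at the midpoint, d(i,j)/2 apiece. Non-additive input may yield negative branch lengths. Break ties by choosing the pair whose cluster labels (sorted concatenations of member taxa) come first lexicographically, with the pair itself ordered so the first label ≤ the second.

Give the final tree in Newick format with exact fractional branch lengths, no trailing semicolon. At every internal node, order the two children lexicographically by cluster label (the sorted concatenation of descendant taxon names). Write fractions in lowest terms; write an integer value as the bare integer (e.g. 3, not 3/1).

(((C:7/8,((H:19/10,O:1/10):275/24,(P:155/16,Z:-11/16):235/24):15/2):9/8,E:11/8):45/16,G:45/16)

1. join H+O (d=2, Q=-241) ⇒ HO; edges |H|=19/10, |O|=1/10
  updated: d(C,HO)=39/2, d(E,HO)=41/2, d(G,HO)=27, d(HO,P)=26, d(HO,Z)=51/2
2. join P+Z (d=9, Q=-369/2) ⇒ PZ; edges |P|=155/16, |Z|=-11/16
  updated: d(C,PZ)=37/2, d(E,PZ)=39/2, d(G,PZ)=24, d(HO,PZ)=85/4
3. join HO+PZ (d=85/4, Q=-431/4) ⇒ HOPZ; edges |HO|=275/24, |PZ|=235/24
  updated: d(C,HOPZ)=67/8, d(E,HOPZ)=75/8, d(G,HOPZ)=119/8
4. join C+HOPZ (d=67/8, Q=-141/4) ⇒ CHOPZ; edges |C|=7/8, |HOPZ|=15/2
  updated: d(CHOPZ,E)=5/2, d(CHOPZ,G)=27/4
5. join CHOPZ+E (d=5/2, Q=-65/4) ⇒ CEHOPZ; edges |CHOPZ|=9/8, |E|=11/8
  updated: d(CEHOPZ,G)=45/8
6. join CEHOPZ+G (d=45/8) ⇒ CEGHOPZ; edges |CEHOPZ|=45/16, |G|=45/16
final tree: (((C:7/8,((H:19/10,O:1/10):275/24,(P:155/16,Z:-11/16):235/24):15/2):9/8,E:11/8):45/16,G:45/16)
total length: 195/4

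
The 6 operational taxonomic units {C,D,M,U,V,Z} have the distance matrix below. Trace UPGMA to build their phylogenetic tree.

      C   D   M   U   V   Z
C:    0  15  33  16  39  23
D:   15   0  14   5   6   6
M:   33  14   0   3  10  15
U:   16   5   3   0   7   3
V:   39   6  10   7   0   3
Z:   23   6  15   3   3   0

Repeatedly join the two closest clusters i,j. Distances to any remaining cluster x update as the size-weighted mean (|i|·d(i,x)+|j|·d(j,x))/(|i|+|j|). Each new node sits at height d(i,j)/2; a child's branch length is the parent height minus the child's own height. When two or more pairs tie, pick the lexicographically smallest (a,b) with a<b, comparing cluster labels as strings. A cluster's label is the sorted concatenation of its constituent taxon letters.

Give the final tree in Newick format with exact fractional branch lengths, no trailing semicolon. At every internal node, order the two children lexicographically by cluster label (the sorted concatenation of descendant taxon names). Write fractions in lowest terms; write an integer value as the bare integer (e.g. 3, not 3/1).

step 1: merge (M,U) at d=3; branch lengths M→3/2, U→3/2; new cluster MU
  updated: d(C,MU)=49/2, d(D,MU)=19/2, d(MU,V)=17/2, d(MU,Z)=9
step 2: merge (V,Z) at d=3; branch lengths V→3/2, Z→3/2; new cluster VZ
  updated: d(C,VZ)=31, d(D,VZ)=6, d(MU,VZ)=35/4
step 3: merge (D,VZ) at d=6; branch lengths D→3, VZ→3/2; new cluster DVZ
  updated: d(C,DVZ)=77/3, d(DVZ,MU)=9
step 4: merge (DVZ,MU) at d=9; branch lengths DVZ→3/2, MU→3; new cluster DMUVZ
  updated: d(C,DMUVZ)=126/5
step 5: merge (C,DMUVZ) at d=126/5; branch lengths C→63/5, DMUVZ→81/10; new cluster CDMUVZ
final tree: (C:63/5,((D:3,(V:3/2,Z:3/2):3/2):3/2,(M:3/2,U:3/2):3):81/10)
total length: 357/10

(C:63/5,((D:3,(V:3/2,Z:3/2):3/2):3/2,(M:3/2,U:3/2):3):81/10)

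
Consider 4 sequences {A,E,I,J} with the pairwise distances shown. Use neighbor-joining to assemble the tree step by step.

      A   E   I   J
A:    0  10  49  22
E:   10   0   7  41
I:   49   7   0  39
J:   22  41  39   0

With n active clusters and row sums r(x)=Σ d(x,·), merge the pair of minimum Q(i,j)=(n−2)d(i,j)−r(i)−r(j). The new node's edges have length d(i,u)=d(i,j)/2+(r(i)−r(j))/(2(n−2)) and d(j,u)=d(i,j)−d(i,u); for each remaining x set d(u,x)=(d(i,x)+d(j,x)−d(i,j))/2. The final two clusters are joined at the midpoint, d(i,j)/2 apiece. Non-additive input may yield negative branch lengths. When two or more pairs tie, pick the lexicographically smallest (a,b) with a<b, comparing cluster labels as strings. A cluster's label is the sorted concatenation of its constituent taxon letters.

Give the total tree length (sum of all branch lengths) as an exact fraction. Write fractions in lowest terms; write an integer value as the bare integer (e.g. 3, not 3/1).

step 1: merge (A,J) at d=22, Q=-139; branch lengths A→23/4, J→65/4; new cluster AJ
  updated: d(AJ,E)=29/2, d(AJ,I)=33
step 2: merge (AJ,E) at d=29/2, Q=-109/2; branch lengths AJ→81/4, E→-23/4; new cluster AEJ
  updated: d(AEJ,I)=51/4
step 3: merge (AEJ,I) at d=51/4; branch lengths AEJ→51/8, I→51/8; new cluster AEIJ
final tree: (((A:23/4,J:65/4):81/4,E:-23/4):51/8,I:51/8)
total length: 197/4

197/4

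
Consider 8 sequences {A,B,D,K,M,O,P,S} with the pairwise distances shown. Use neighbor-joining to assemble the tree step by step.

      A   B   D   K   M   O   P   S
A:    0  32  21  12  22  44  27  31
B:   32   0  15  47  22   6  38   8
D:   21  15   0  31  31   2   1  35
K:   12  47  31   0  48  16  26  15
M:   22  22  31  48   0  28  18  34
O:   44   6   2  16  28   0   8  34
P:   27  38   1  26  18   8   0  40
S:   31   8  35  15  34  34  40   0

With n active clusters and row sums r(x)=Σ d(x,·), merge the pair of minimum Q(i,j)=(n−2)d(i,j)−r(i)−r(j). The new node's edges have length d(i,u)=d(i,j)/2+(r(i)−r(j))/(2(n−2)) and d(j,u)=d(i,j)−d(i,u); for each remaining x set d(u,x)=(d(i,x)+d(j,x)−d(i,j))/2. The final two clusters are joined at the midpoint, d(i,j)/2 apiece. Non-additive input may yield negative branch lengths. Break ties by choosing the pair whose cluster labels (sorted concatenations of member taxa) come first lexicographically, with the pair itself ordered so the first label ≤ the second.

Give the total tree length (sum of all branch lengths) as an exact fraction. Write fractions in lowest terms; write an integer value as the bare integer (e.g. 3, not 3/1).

step 1: merge (B,S) at d=8, Q=-317; branch lengths B→19/12, S→77/12; new cluster BS
  updated: d(A,BS)=55/2, d(BS,D)=21, d(BS,K)=27, d(BS,M)=24, d(BS,O)=16, d(BS,P)=35
step 2: merge (A,K) at d=12, Q=-507/2; branch lengths A→107/20, K→133/20; new cluster AK
  updated: d(AK,BS)=85/4, d(AK,D)=20, d(AK,M)=29, d(AK,O)=24, d(AK,P)=41/2
step 3: merge (D,P) at d=1, Q=-307/2; branch lengths D→-7/16, P→23/16; new cluster DP
  updated: d(AK,DP)=79/4, d(BS,DP)=55/2, d(DP,M)=24, d(DP,O)=9/2
step 4: merge (DP,O) at d=9/2, Q=-539/4; branch lengths DP→67/24, O→41/24; new cluster DOP
  updated: d(AK,DOP)=157/8, d(BS,DOP)=39/2, d(DOP,M)=95/4
step 5: merge (AK,DOP) at d=157/8, Q=-187/2; branch lengths AK→185/16, DOP→129/16; new cluster ADKOP
  updated: d(ADKOP,BS)=169/16, d(ADKOP,M)=265/16
step 6: merge (ADKOP,BS) at d=169/16, Q=-409/8; branch lengths ADKOP→25/16, BS→9; new cluster ABDKOPS
  updated: d(ABDKOPS,M)=15
step 7: merge (ABDKOPS,M) at d=15; branch lengths ABDKOPS→15/2, M→15/2; new cluster ABDKMOPS
final tree: ((((A:107/20,K:133/20):185/16,((D:-7/16,P:23/16):67/24,O:41/24):129/16):25/16,(B:19/12,S:77/12):9):15/2,M:15/2)
total length: 1131/16

1131/16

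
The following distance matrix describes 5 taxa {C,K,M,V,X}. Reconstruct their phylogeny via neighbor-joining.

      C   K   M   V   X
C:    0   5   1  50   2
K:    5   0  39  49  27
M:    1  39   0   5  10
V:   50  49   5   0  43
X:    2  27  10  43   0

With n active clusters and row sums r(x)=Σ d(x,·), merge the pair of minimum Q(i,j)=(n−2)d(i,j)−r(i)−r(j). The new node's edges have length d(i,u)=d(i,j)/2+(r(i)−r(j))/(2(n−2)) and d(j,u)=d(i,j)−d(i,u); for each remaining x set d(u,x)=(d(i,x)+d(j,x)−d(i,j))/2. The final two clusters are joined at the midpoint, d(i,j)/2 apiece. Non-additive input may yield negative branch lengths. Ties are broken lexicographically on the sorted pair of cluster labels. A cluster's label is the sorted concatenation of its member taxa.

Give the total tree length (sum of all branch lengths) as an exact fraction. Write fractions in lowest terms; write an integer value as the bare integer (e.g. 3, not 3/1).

343/8

1. join M+V (d=5, Q=-187) ⇒ MV; edges |M|=-77/6, |V|=107/6
  updated: d(C,MV)=23, d(K,MV)=83/2, d(MV,X)=24
2. join C+K (d=5, Q=-187/2) ⇒ CK; edges |C|=-67/8, |K|=107/8
  updated: d(CK,MV)=119/4, d(CK,X)=12
3. join CK+MV (d=119/4, Q=-263/4) ⇒ CKMV; edges |CK|=71/8, |MV|=167/8
  updated: d(CKMV,X)=25/8
4. join CKMV+X (d=25/8) ⇒ CKMVX; edges |CKMV|=25/16, |X|=25/16
final tree: (((C:-67/8,K:107/8):71/8,(M:-77/6,V:107/6):167/8):25/16,X:25/16)
total length: 343/8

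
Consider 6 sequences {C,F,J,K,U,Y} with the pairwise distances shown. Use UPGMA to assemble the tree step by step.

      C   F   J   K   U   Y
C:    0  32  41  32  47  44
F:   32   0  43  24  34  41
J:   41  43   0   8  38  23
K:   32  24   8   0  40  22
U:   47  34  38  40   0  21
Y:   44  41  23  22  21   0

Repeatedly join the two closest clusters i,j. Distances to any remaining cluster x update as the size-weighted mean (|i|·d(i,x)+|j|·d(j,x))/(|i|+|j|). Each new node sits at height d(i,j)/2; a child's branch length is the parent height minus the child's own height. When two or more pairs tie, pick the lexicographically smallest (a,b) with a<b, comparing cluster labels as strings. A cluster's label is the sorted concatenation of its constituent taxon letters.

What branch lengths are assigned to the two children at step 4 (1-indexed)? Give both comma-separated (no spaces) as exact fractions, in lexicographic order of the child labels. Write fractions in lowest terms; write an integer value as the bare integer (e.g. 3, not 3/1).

step 1: merge (J,K) at d=8; branch lengths J→4, K→4; new cluster JK
  updated: d(C,JK)=73/2, d(F,JK)=67/2, d(JK,U)=39, d(JK,Y)=45/2
step 2: merge (U,Y) at d=21; branch lengths U→21/2, Y→21/2; new cluster UY
  updated: d(C,UY)=91/2, d(F,UY)=75/2, d(JK,UY)=123/4
step 3: merge (JK,UY) at d=123/4; branch lengths JK→91/8, UY→39/8; new cluster JKUY
  updated: d(C,JKUY)=41, d(F,JKUY)=71/2
step 4: merge (C,F) at d=32; branch lengths C→16, F→16; new cluster CF
  updated: d(CF,JKUY)=153/4
step 5: merge (CF,JKUY) at d=153/4; branch lengths CF→25/8, JKUY→15/4; new cluster CFJKUY
final tree: ((C:16,F:16):25/8,((J:4,K:4):91/8,(U:21/2,Y:21/2):39/8):15/4)
total length: 673/8

16,16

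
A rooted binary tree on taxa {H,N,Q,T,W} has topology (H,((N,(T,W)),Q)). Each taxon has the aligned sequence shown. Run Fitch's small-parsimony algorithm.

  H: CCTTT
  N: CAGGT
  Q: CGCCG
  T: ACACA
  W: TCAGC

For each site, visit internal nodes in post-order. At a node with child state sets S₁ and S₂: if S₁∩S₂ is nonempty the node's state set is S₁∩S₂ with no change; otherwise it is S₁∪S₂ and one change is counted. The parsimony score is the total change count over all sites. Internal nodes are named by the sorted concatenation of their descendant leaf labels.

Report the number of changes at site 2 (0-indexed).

3

[col 0] TW: children T:{A}, W:{T} ∪→ {A,T}; cost 1
[col 0] NTW: children N:{C}, TW:{A,T} ∪→ {A,C,T}; cost 1
[col 0] NQTW: children NTW:{A,C,T}, Q:{C} ∩→ {C}; cost 0
[col 0] HNQTW: children H:{C}, NQTW:{C} ∩→ {C}; cost 0
[col 1] TW: children T:{C}, W:{C} ∩→ {C}; cost 0
[col 1] NTW: children N:{A}, TW:{C} ∪→ {A,C}; cost 1
[col 1] NQTW: children NTW:{A,C}, Q:{G} ∪→ {A,C,G}; cost 1
[col 1] HNQTW: children H:{C}, NQTW:{A,C,G} ∩→ {C}; cost 0
[col 2] TW: children T:{A}, W:{A} ∩→ {A}; cost 0
[col 2] NTW: children N:{G}, TW:{A} ∪→ {A,G}; cost 1
[col 2] NQTW: children NTW:{A,G}, Q:{C} ∪→ {A,C,G}; cost 1
[col 2] HNQTW: children H:{T}, NQTW:{A,C,G} ∪→ {A,C,G,T}; cost 1
[col 3] TW: children T:{C}, W:{G} ∪→ {C,G}; cost 1
[col 3] NTW: children N:{G}, TW:{C,G} ∩→ {G}; cost 0
[col 3] NQTW: children NTW:{G}, Q:{C} ∪→ {C,G}; cost 1
[col 3] HNQTW: children H:{T}, NQTW:{C,G} ∪→ {C,G,T}; cost 1
[col 4] TW: children T:{A}, W:{C} ∪→ {A,C}; cost 1
[col 4] NTW: children N:{T}, TW:{A,C} ∪→ {A,C,T}; cost 1
[col 4] NQTW: children NTW:{A,C,T}, Q:{G} ∪→ {A,C,G,T}; cost 1
[col 4] HNQTW: children H:{T}, NQTW:{A,C,G,T} ∩→ {T}; cost 0
per-site changes: [2, 2, 3, 3, 3]; total = 13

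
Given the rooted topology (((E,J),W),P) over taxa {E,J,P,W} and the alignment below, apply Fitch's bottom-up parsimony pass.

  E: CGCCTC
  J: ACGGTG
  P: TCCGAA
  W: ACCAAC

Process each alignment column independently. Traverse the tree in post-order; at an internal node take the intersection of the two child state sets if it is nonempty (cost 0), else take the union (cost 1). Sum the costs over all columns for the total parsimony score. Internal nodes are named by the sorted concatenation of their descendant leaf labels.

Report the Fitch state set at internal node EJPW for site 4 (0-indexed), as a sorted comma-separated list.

A

[col 0] EJ: children E:{C}, J:{A} ∪→ {A,C}; cost 1
[col 0] EJW: children EJ:{A,C}, W:{A} ∩→ {A}; cost 0
[col 0] EJPW: children EJW:{A}, P:{T} ∪→ {A,T}; cost 1
[col 1] EJ: children E:{G}, J:{C} ∪→ {C,G}; cost 1
[col 1] EJW: children EJ:{C,G}, W:{C} ∩→ {C}; cost 0
[col 1] EJPW: children EJW:{C}, P:{C} ∩→ {C}; cost 0
[col 2] EJ: children E:{C}, J:{G} ∪→ {C,G}; cost 1
[col 2] EJW: children EJ:{C,G}, W:{C} ∩→ {C}; cost 0
[col 2] EJPW: children EJW:{C}, P:{C} ∩→ {C}; cost 0
[col 3] EJ: children E:{C}, J:{G} ∪→ {C,G}; cost 1
[col 3] EJW: children EJ:{C,G}, W:{A} ∪→ {A,C,G}; cost 1
[col 3] EJPW: children EJW:{A,C,G}, P:{G} ∩→ {G}; cost 0
[col 4] EJ: children E:{T}, J:{T} ∩→ {T}; cost 0
[col 4] EJW: children EJ:{T}, W:{A} ∪→ {A,T}; cost 1
[col 4] EJPW: children EJW:{A,T}, P:{A} ∩→ {A}; cost 0
[col 5] EJ: children E:{C}, J:{G} ∪→ {C,G}; cost 1
[col 5] EJW: children EJ:{C,G}, W:{C} ∩→ {C}; cost 0
[col 5] EJPW: children EJW:{C}, P:{A} ∪→ {A,C}; cost 1
per-site changes: [2, 1, 1, 2, 1, 2]; total = 9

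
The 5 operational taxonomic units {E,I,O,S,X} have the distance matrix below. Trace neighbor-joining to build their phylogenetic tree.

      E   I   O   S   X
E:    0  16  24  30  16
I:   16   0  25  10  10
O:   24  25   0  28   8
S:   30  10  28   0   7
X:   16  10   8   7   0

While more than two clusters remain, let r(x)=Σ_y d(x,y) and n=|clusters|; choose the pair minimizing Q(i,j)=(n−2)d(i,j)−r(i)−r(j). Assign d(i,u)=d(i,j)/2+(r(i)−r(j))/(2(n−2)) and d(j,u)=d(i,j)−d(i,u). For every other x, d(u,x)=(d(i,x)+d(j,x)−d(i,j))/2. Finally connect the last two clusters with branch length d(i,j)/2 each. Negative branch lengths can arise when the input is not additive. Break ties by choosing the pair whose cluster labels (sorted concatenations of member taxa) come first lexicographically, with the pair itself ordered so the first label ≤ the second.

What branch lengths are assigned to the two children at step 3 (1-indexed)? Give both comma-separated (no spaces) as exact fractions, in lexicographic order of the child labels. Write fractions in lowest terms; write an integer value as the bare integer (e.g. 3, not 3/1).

13/4,21/2

step 1: merge (I,S) at d=10, Q=-106; branch lengths I→8/3, S→22/3; new cluster IS
  updated: d(E,IS)=18, d(IS,O)=43/2, d(IS,X)=7/2
step 2: merge (E,IS) at d=18, Q=-65; branch lengths E→51/4, IS→21/4; new cluster EIS
  updated: d(EIS,O)=55/4, d(EIS,X)=3/4
step 3: merge (EIS,O) at d=55/4, Q=-45/2; branch lengths EIS→13/4, O→21/2; new cluster EIOS
  updated: d(EIOS,X)=-5/2
step 4: merge (EIOS,X) at d=-5/2; branch lengths EIOS→-5/4, X→-5/4; new cluster EIOSX
final tree: (((E:51/4,(I:8/3,S:22/3):21/4):13/4,O:21/2):-5/4,X:-5/4)
total length: 157/4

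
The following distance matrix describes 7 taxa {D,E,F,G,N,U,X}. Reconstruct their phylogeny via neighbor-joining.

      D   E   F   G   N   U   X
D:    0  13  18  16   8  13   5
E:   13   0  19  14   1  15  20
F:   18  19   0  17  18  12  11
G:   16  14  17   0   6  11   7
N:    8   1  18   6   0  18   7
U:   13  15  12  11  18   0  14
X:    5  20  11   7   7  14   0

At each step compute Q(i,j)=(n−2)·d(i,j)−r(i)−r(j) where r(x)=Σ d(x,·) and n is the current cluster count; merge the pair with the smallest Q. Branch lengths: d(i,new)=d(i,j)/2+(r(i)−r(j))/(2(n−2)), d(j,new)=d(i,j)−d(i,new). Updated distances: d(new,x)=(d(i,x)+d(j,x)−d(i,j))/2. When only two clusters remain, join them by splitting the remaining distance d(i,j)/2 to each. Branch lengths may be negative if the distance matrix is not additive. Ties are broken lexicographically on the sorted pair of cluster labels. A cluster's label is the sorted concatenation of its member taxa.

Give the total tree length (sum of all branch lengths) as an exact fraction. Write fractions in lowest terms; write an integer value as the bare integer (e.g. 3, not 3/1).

139/4

iteration 1: select E,N (d=1, Q=-135); attach at lengths (29/10, -19/10); label the merged cluster EN
  updated: d(D,EN)=10, d(EN,F)=18, d(EN,G)=19/2, d(EN,U)=16, d(EN,X)=13
iteration 2: select F,U (d=12, Q=-94); attach at lengths (29/4, 19/4); label the merged cluster FU
  updated: d(D,FU)=19/2, d(EN,FU)=11, d(FU,G)=8, d(FU,X)=13/2
iteration 3: select D,X (d=5, Q=-57); attach at lengths (4, 1); label the merged cluster DX
  updated: d(DX,EN)=9, d(DX,FU)=11/2, d(DX,G)=9
iteration 4: select DX,FU (d=11/2, Q=-37); attach at lengths (5/2, 3); label the merged cluster DFUX
  updated: d(DFUX,EN)=29/4, d(DFUX,G)=23/4
iteration 5: select DFUX,EN (d=29/4, Q=-45/2); attach at lengths (7/4, 11/2); label the merged cluster DEFNUX
  updated: d(DEFNUX,G)=4
iteration 6: select DEFNUX,G (d=4); attach at lengths (2, 2); label the merged cluster DEFGNUX
final tree: ((((D:4,X:1):5/2,(F:29/4,U:19/4):3):7/4,(E:29/10,N:-19/10):11/2):2,G:2)
total length: 139/4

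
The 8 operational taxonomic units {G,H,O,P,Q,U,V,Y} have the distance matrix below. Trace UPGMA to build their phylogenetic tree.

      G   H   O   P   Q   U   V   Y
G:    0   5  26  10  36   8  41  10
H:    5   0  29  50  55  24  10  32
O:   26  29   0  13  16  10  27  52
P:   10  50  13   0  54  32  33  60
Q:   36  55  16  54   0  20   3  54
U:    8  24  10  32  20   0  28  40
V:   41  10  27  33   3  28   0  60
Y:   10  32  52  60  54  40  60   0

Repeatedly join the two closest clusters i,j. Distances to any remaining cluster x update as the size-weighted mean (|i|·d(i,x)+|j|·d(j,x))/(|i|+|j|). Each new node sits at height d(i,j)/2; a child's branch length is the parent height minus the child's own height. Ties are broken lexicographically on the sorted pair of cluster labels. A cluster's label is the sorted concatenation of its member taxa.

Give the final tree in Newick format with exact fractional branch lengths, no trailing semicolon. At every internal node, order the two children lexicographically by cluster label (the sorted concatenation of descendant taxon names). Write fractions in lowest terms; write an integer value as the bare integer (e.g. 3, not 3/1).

step 1: merge (Q,V) at d=3; branch lengths Q→3/2, V→3/2; new cluster QV
  updated: d(G,QV)=77/2, d(H,QV)=65/2, d(O,QV)=43/2, d(P,QV)=87/2, d(QV,U)=24, d(QV,Y)=57
step 2: merge (G,H) at d=5; branch lengths G→5/2, H→5/2; new cluster GH
  updated: d(GH,O)=55/2, d(GH,P)=30, d(GH,QV)=71/2, d(GH,U)=16, d(GH,Y)=21
step 3: merge (O,U) at d=10; branch lengths O→5, U→5; new cluster OU
  updated: d(GH,OU)=87/4, d(OU,P)=45/2, d(OU,QV)=91/4, d(OU,Y)=46
step 4: merge (GH,Y) at d=21; branch lengths GH→8, Y→21/2; new cluster GHY
  updated: d(GHY,OU)=179/6, d(GHY,P)=40, d(GHY,QV)=128/3
step 5: merge (OU,P) at d=45/2; branch lengths OU→25/4, P→45/4; new cluster OPU
  updated: d(GHY,OPU)=299/9, d(OPU,QV)=89/3
step 6: merge (OPU,QV) at d=89/3; branch lengths OPU→43/12, QV→40/3; new cluster OPQUV
  updated: d(GHY,OPQUV)=37
step 7: merge (GHY,OPQUV) at d=37; branch lengths GHY→8, OPQUV→11/3; new cluster GHOPQUVY
final tree: (((G:5/2,H:5/2):8,Y:21/2):8,(((O:5,U:5):25/4,P:45/4):43/12,(Q:3/2,V:3/2):40/3):11/3)
total length: 991/12

(((G:5/2,H:5/2):8,Y:21/2):8,(((O:5,U:5):25/4,P:45/4):43/12,(Q:3/2,V:3/2):40/3):11/3)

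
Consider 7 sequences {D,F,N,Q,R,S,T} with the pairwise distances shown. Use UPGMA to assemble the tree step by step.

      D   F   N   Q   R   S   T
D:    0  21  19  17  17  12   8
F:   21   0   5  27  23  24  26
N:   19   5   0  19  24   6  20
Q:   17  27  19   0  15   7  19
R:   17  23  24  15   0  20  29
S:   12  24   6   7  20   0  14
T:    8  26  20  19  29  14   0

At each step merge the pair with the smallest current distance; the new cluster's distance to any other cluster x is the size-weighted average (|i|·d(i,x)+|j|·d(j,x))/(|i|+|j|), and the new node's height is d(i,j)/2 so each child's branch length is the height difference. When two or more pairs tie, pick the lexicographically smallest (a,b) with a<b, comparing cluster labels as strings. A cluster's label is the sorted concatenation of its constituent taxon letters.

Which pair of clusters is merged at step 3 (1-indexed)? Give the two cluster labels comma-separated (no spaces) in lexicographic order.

D,T

step 1: merge (F,N) at d=5; branch lengths F→5/2, N→5/2; new cluster FN
  updated: d(D,FN)=20, d(FN,Q)=23, d(FN,R)=47/2, d(FN,S)=15, d(FN,T)=23
step 2: merge (Q,S) at d=7; branch lengths Q→7/2, S→7/2; new cluster QS
  updated: d(D,QS)=29/2, d(FN,QS)=19, d(QS,R)=35/2, d(QS,T)=33/2
step 3: merge (D,T) at d=8; branch lengths D→4, T→4; new cluster DT
  updated: d(DT,FN)=43/2, d(DT,QS)=31/2, d(DT,R)=23
step 4: merge (DT,QS) at d=31/2; branch lengths DT→15/4, QS→17/4; new cluster DQST
  updated: d(DQST,FN)=81/4, d(DQST,R)=81/4
step 5: merge (DQST,FN) at d=81/4; branch lengths DQST→19/8, FN→61/8; new cluster DFNQST
  updated: d(DFNQST,R)=64/3
step 6: merge (DFNQST,R) at d=64/3; branch lengths DFNQST→13/24, R→32/3; new cluster DFNQRST
final tree: ((((D:4,T:4):15/4,(Q:7/2,S:7/2):17/4):19/8,(F:5/2,N:5/2):61/8):13/24,R:32/3)
total length: 1181/24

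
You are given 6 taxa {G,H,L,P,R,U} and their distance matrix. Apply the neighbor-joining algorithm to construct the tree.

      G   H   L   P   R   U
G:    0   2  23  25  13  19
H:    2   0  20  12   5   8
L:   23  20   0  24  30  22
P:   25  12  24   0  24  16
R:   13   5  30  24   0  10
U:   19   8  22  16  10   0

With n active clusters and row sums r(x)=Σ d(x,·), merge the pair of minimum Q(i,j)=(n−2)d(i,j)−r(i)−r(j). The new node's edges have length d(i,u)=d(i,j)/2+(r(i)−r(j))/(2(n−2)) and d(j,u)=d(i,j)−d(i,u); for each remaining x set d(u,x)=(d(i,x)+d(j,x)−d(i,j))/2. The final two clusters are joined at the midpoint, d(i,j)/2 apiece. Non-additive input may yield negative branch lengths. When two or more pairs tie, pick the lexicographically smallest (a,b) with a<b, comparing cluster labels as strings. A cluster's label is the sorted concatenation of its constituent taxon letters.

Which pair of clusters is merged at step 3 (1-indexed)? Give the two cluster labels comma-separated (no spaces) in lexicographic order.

1. join L+P (d=24, Q=-124) ⇒ LP; edges |L|=57/4, |P|=39/4
  updated: d(G,LP)=12, d(H,LP)=4, d(LP,R)=15, d(LP,U)=7
2. join LP+U (d=7, Q=-61) ⇒ LPU; edges |LP|=5/2, |U|=9/2
  updated: d(G,LPU)=12, d(H,LPU)=5/2, d(LPU,R)=9
3. join G+H (d=2, Q=-65/2) ⇒ GH; edges |G|=43/8, |H|=-27/8
  updated: d(GH,LPU)=25/4, d(GH,R)=8
4. join GH+LPU (d=25/4, Q=-93/4) ⇒ GHLPU; edges |GH|=21/8, |LPU|=29/8
  updated: d(GHLPU,R)=43/8
5. join GHLPU+R (d=43/8) ⇒ GHLPRU; edges |GHLPU|=43/16, |R|=43/16
final tree: (((G:43/8,H:-27/8):21/8,((L:57/4,P:39/4):5/2,U:9/2):29/8):43/16,R:43/16)
total length: 357/8

G,H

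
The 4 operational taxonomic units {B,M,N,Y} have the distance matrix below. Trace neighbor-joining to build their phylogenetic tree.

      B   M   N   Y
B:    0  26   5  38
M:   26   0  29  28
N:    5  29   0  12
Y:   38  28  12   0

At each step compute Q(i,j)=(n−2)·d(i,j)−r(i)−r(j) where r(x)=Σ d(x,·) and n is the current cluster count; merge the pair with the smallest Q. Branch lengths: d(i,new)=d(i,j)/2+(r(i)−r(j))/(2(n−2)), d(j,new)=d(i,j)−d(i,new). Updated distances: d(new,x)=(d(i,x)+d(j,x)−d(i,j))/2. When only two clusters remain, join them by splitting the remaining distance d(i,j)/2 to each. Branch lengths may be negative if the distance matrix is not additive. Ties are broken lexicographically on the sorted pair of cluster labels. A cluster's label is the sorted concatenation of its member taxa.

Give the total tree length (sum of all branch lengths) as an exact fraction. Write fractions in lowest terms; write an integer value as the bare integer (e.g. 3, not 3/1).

iteration 1: select B,N (d=5, Q=-105); attach at lengths (33/4, -13/4); label the merged cluster BN
  updated: d(BN,M)=25, d(BN,Y)=45/2
iteration 2: select BN,M (d=25, Q=-151/2); attach at lengths (39/4, 61/4); label the merged cluster BMN
  updated: d(BMN,Y)=51/4
iteration 3: select BMN,Y (d=51/4); attach at lengths (51/8, 51/8); label the merged cluster BMNY
final tree: (((B:33/4,N:-13/4):39/4,M:61/4):51/8,Y:51/8)
total length: 171/4

171/4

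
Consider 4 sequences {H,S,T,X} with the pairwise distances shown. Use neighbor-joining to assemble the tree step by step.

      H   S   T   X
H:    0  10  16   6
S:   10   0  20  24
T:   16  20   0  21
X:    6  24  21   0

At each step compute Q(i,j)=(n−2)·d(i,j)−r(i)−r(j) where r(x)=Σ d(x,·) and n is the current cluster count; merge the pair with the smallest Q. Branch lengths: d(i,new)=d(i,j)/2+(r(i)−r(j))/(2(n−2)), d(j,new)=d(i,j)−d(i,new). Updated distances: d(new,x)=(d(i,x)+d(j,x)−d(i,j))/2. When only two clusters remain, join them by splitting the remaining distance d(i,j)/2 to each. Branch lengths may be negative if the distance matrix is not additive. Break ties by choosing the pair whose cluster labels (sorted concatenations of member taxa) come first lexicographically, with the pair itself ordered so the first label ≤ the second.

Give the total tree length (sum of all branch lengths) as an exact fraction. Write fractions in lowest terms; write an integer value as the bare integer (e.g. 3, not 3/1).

step 1: merge (H,X) at d=6, Q=-71; branch lengths H→-7/4, X→31/4; new cluster HX
  updated: d(HX,S)=14, d(HX,T)=31/2
step 2: merge (HX,S) at d=14, Q=-99/2; branch lengths HX→19/4, S→37/4; new cluster HSX
  updated: d(HSX,T)=43/4
step 3: merge (HSX,T) at d=43/4; branch lengths HSX→43/8, T→43/8; new cluster HSTX
final tree: (((H:-7/4,X:31/4):19/4,S:37/4):43/8,T:43/8)
total length: 123/4

123/4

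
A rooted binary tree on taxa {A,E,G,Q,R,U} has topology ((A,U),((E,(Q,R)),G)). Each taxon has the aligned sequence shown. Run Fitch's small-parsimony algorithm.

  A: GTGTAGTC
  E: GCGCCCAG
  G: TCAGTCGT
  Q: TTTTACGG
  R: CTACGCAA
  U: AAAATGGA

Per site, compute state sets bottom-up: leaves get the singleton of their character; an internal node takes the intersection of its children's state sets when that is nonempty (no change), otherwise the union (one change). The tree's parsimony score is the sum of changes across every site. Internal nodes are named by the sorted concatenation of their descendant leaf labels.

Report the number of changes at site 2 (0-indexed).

[col 0] AU: children A:{G}, U:{A} ∪→ {A,G}; cost 1
[col 0] QR: children Q:{T}, R:{C} ∪→ {C,T}; cost 1
[col 0] EQR: children E:{G}, QR:{C,T} ∪→ {C,G,T}; cost 1
[col 0] EGQR: children EQR:{C,G,T}, G:{T} ∩→ {T}; cost 0
[col 0] AEGQRU: children AU:{A,G}, EGQR:{T} ∪→ {A,G,T}; cost 1
[col 1] AU: children A:{T}, U:{A} ∪→ {A,T}; cost 1
[col 1] QR: children Q:{T}, R:{T} ∩→ {T}; cost 0
[col 1] EQR: children E:{C}, QR:{T} ∪→ {C,T}; cost 1
[col 1] EGQR: children EQR:{C,T}, G:{C} ∩→ {C}; cost 0
[col 1] AEGQRU: children AU:{A,T}, EGQR:{C} ∪→ {A,C,T}; cost 1
[col 2] AU: children A:{G}, U:{A} ∪→ {A,G}; cost 1
[col 2] QR: children Q:{T}, R:{A} ∪→ {A,T}; cost 1
[col 2] EQR: children E:{G}, QR:{A,T} ∪→ {A,G,T}; cost 1
[col 2] EGQR: children EQR:{A,G,T}, G:{A} ∩→ {A}; cost 0
[col 2] AEGQRU: children AU:{A,G}, EGQR:{A} ∩→ {A}; cost 0
[col 3] AU: children A:{T}, U:{A} ∪→ {A,T}; cost 1
[col 3] QR: children Q:{T}, R:{C} ∪→ {C,T}; cost 1
[col 3] EQR: children E:{C}, QR:{C,T} ∩→ {C}; cost 0
[col 3] EGQR: children EQR:{C}, G:{G} ∪→ {C,G}; cost 1
[col 3] AEGQRU: children AU:{A,T}, EGQR:{C,G} ∪→ {A,C,G,T}; cost 1
[col 4] AU: children A:{A}, U:{T} ∪→ {A,T}; cost 1
[col 4] QR: children Q:{A}, R:{G} ∪→ {A,G}; cost 1
[col 4] EQR: children E:{C}, QR:{A,G} ∪→ {A,C,G}; cost 1
[col 4] EGQR: children EQR:{A,C,G}, G:{T} ∪→ {A,C,G,T}; cost 1
[col 4] AEGQRU: children AU:{A,T}, EGQR:{A,C,G,T} ∩→ {A,T}; cost 0
[col 5] AU: children A:{G}, U:{G} ∩→ {G}; cost 0
[col 5] QR: children Q:{C}, R:{C} ∩→ {C}; cost 0
[col 5] EQR: children E:{C}, QR:{C} ∩→ {C}; cost 0
[col 5] EGQR: children EQR:{C}, G:{C} ∩→ {C}; cost 0
[col 5] AEGQRU: children AU:{G}, EGQR:{C} ∪→ {C,G}; cost 1
[col 6] AU: children A:{T}, U:{G} ∪→ {G,T}; cost 1
[col 6] QR: children Q:{G}, R:{A} ∪→ {A,G}; cost 1
[col 6] EQR: children E:{A}, QR:{A,G} ∩→ {A}; cost 0
[col 6] EGQR: children EQR:{A}, G:{G} ∪→ {A,G}; cost 1
[col 6] AEGQRU: children AU:{G,T}, EGQR:{A,G} ∩→ {G}; cost 0
[col 7] AU: children A:{C}, U:{A} ∪→ {A,C}; cost 1
[col 7] QR: children Q:{G}, R:{A} ∪→ {A,G}; cost 1
[col 7] EQR: children E:{G}, QR:{A,G} ∩→ {G}; cost 0
[col 7] EGQR: children EQR:{G}, G:{T} ∪→ {G,T}; cost 1
[col 7] AEGQRU: children AU:{A,C}, EGQR:{G,T} ∪→ {A,C,G,T}; cost 1
per-site changes: [4, 3, 3, 4, 4, 1, 3, 4]; total = 26

3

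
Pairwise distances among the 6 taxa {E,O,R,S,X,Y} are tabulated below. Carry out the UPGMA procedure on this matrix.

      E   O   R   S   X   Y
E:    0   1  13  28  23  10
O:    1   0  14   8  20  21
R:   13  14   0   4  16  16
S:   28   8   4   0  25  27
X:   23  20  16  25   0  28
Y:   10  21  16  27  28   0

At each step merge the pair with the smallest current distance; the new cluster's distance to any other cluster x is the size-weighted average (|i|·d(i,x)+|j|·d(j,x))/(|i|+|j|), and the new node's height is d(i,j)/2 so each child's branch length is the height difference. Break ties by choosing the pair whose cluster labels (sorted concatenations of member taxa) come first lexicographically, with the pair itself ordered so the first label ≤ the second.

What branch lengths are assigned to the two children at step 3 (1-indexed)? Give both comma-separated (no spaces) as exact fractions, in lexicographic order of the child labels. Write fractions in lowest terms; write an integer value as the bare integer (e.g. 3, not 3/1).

step 1: merge (E,O) at d=1; branch lengths E→1/2, O→1/2; new cluster EO
  updated: d(EO,R)=27/2, d(EO,S)=18, d(EO,X)=43/2, d(EO,Y)=31/2
step 2: merge (R,S) at d=4; branch lengths R→2, S→2; new cluster RS
  updated: d(EO,RS)=63/4, d(RS,X)=41/2, d(RS,Y)=43/2
step 3: merge (EO,Y) at d=31/2; branch lengths EO→29/4, Y→31/4; new cluster EOY
  updated: d(EOY,RS)=53/3, d(EOY,X)=71/3
step 4: merge (EOY,RS) at d=53/3; branch lengths EOY→13/12, RS→41/6; new cluster EORSY
  updated: d(EORSY,X)=112/5
step 5: merge (EORSY,X) at d=112/5; branch lengths EORSY→71/30, X→56/5; new cluster EORSXY
final tree: ((((E:1/2,O:1/2):29/4,Y:31/4):13/12,(R:2,S:2):41/6):71/30,X:56/5)
total length: 2489/60

29/4,31/4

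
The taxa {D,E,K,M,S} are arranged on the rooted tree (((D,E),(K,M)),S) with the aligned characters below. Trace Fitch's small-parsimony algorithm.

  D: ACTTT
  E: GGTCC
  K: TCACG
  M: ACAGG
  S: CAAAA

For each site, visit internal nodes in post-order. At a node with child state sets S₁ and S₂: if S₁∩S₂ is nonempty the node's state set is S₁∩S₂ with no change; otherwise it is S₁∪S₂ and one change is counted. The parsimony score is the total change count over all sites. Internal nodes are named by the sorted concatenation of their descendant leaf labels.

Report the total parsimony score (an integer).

12

site 0, node DE: D={A} ∪ E={G} → {A,G} (+1)
site 0, node KM: K={T} ∪ M={A} → {A,T} (+1)
site 0, node DEKM: DE={A,G} ∩ KM={A,T} → {A} (+0)
site 0, node DEKMS: DEKM={A} ∪ S={C} → {A,C} (+1)
site 1, node DE: D={C} ∪ E={G} → {C,G} (+1)
site 1, node KM: K={C} ∩ M={C} → {C} (+0)
site 1, node DEKM: DE={C,G} ∩ KM={C} → {C} (+0)
site 1, node DEKMS: DEKM={C} ∪ S={A} → {A,C} (+1)
site 2, node DE: D={T} ∩ E={T} → {T} (+0)
site 2, node KM: K={A} ∩ M={A} → {A} (+0)
site 2, node DEKM: DE={T} ∪ KM={A} → {A,T} (+1)
site 2, node DEKMS: DEKM={A,T} ∩ S={A} → {A} (+0)
site 3, node DE: D={T} ∪ E={C} → {C,T} (+1)
site 3, node KM: K={C} ∪ M={G} → {C,G} (+1)
site 3, node DEKM: DE={C,T} ∩ KM={C,G} → {C} (+0)
site 3, node DEKMS: DEKM={C} ∪ S={A} → {A,C} (+1)
site 4, node DE: D={T} ∪ E={C} → {C,T} (+1)
site 4, node KM: K={G} ∩ M={G} → {G} (+0)
site 4, node DEKM: DE={C,T} ∪ KM={G} → {C,G,T} (+1)
site 4, node DEKMS: DEKM={C,G,T} ∪ S={A} → {A,C,G,T} (+1)
per-site changes: [3, 2, 1, 3, 3]; total = 12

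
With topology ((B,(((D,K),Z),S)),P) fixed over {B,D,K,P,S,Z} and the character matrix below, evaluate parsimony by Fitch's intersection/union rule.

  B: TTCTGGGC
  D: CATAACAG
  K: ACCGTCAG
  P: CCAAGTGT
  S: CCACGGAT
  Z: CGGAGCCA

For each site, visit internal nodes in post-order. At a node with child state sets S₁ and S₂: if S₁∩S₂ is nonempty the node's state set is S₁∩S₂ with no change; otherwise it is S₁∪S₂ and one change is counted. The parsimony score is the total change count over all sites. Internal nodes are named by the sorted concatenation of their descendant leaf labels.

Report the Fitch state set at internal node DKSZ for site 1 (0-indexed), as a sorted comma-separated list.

site 0, node DK: D={C} ∪ K={A} → {A,C} (+1)
site 0, node DKZ: DK={A,C} ∩ Z={C} → {C} (+0)
site 0, node DKSZ: DKZ={C} ∩ S={C} → {C} (+0)
site 0, node BDKSZ: B={T} ∪ DKSZ={C} → {C,T} (+1)
site 0, node BDKPSZ: BDKSZ={C,T} ∩ P={C} → {C} (+0)
site 1, node DK: D={A} ∪ K={C} → {A,C} (+1)
site 1, node DKZ: DK={A,C} ∪ Z={G} → {A,C,G} (+1)
site 1, node DKSZ: DKZ={A,C,G} ∩ S={C} → {C} (+0)
site 1, node BDKSZ: B={T} ∪ DKSZ={C} → {C,T} (+1)
site 1, node BDKPSZ: BDKSZ={C,T} ∩ P={C} → {C} (+0)
site 2, node DK: D={T} ∪ K={C} → {C,T} (+1)
site 2, node DKZ: DK={C,T} ∪ Z={G} → {C,G,T} (+1)
site 2, node DKSZ: DKZ={C,G,T} ∪ S={A} → {A,C,G,T} (+1)
site 2, node BDKSZ: B={C} ∩ DKSZ={A,C,G,T} → {C} (+0)
site 2, node BDKPSZ: BDKSZ={C} ∪ P={A} → {A,C} (+1)
site 3, node DK: D={A} ∪ K={G} → {A,G} (+1)
site 3, node DKZ: DK={A,G} ∩ Z={A} → {A} (+0)
site 3, node DKSZ: DKZ={A} ∪ S={C} → {A,C} (+1)
site 3, node BDKSZ: B={T} ∪ DKSZ={A,C} → {A,C,T} (+1)
site 3, node BDKPSZ: BDKSZ={A,C,T} ∩ P={A} → {A} (+0)
site 4, node DK: D={A} ∪ K={T} → {A,T} (+1)
site 4, node DKZ: DK={A,T} ∪ Z={G} → {A,G,T} (+1)
site 4, node DKSZ: DKZ={A,G,T} ∩ S={G} → {G} (+0)
site 4, node BDKSZ: B={G} ∩ DKSZ={G} → {G} (+0)
site 4, node BDKPSZ: BDKSZ={G} ∩ P={G} → {G} (+0)
site 5, node DK: D={C} ∩ K={C} → {C} (+0)
site 5, node DKZ: DK={C} ∩ Z={C} → {C} (+0)
site 5, node DKSZ: DKZ={C} ∪ S={G} → {C,G} (+1)
site 5, node BDKSZ: B={G} ∩ DKSZ={C,G} → {G} (+0)
site 5, node BDKPSZ: BDKSZ={G} ∪ P={T} → {G,T} (+1)
site 6, node DK: D={A} ∩ K={A} → {A} (+0)
site 6, node DKZ: DK={A} ∪ Z={C} → {A,C} (+1)
site 6, node DKSZ: DKZ={A,C} ∩ S={A} → {A} (+0)
site 6, node BDKSZ: B={G} ∪ DKSZ={A} → {A,G} (+1)
site 6, node BDKPSZ: BDKSZ={A,G} ∩ P={G} → {G} (+0)
site 7, node DK: D={G} ∩ K={G} → {G} (+0)
site 7, node DKZ: DK={G} ∪ Z={A} → {A,G} (+1)
site 7, node DKSZ: DKZ={A,G} ∪ S={T} → {A,G,T} (+1)
site 7, node BDKSZ: B={C} ∪ DKSZ={A,G,T} → {A,C,G,T} (+1)
site 7, node BDKPSZ: BDKSZ={A,C,G,T} ∩ P={T} → {T} (+0)
per-site changes: [2, 3, 4, 3, 2, 2, 2, 3]; total = 21

C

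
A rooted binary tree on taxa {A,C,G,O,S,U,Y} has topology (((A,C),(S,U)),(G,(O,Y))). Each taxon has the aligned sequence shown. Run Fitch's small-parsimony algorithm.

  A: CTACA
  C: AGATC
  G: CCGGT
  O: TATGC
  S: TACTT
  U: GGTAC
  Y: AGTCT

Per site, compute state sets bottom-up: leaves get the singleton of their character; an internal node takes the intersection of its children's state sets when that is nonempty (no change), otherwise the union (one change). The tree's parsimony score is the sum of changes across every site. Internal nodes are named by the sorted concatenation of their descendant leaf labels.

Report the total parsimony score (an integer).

site 0, node AC: A={C} ∪ C={A} → {A,C} (+1)
site 0, node SU: S={T} ∪ U={G} → {G,T} (+1)
site 0, node ACSU: AC={A,C} ∪ SU={G,T} → {A,C,G,T} (+1)
site 0, node OY: O={T} ∪ Y={A} → {A,T} (+1)
site 0, node GOY: G={C} ∪ OY={A,T} → {A,C,T} (+1)
site 0, node ACGOSUY: ACSU={A,C,G,T} ∩ GOY={A,C,T} → {A,C,T} (+0)
site 1, node AC: A={T} ∪ C={G} → {G,T} (+1)
site 1, node SU: S={A} ∪ U={G} → {A,G} (+1)
site 1, node ACSU: AC={G,T} ∩ SU={A,G} → {G} (+0)
site 1, node OY: O={A} ∪ Y={G} → {A,G} (+1)
site 1, node GOY: G={C} ∪ OY={A,G} → {A,C,G} (+1)
site 1, node ACGOSUY: ACSU={G} ∩ GOY={A,C,G} → {G} (+0)
site 2, node AC: A={A} ∩ C={A} → {A} (+0)
site 2, node SU: S={C} ∪ U={T} → {C,T} (+1)
site 2, node ACSU: AC={A} ∪ SU={C,T} → {A,C,T} (+1)
site 2, node OY: O={T} ∩ Y={T} → {T} (+0)
site 2, node GOY: G={G} ∪ OY={T} → {G,T} (+1)
site 2, node ACGOSUY: ACSU={A,C,T} ∩ GOY={G,T} → {T} (+0)
site 3, node AC: A={C} ∪ C={T} → {C,T} (+1)
site 3, node SU: S={T} ∪ U={A} → {A,T} (+1)
site 3, node ACSU: AC={C,T} ∩ SU={A,T} → {T} (+0)
site 3, node OY: O={G} ∪ Y={C} → {C,G} (+1)
site 3, node GOY: G={G} ∩ OY={C,G} → {G} (+0)
site 3, node ACGOSUY: ACSU={T} ∪ GOY={G} → {G,T} (+1)
site 4, node AC: A={A} ∪ C={C} → {A,C} (+1)
site 4, node SU: S={T} ∪ U={C} → {C,T} (+1)
site 4, node ACSU: AC={A,C} ∩ SU={C,T} → {C} (+0)
site 4, node OY: O={C} ∪ Y={T} → {C,T} (+1)
site 4, node GOY: G={T} ∩ OY={C,T} → {T} (+0)
site 4, node ACGOSUY: ACSU={C} ∪ GOY={T} → {C,T} (+1)
per-site changes: [5, 4, 3, 4, 4]; total = 20

20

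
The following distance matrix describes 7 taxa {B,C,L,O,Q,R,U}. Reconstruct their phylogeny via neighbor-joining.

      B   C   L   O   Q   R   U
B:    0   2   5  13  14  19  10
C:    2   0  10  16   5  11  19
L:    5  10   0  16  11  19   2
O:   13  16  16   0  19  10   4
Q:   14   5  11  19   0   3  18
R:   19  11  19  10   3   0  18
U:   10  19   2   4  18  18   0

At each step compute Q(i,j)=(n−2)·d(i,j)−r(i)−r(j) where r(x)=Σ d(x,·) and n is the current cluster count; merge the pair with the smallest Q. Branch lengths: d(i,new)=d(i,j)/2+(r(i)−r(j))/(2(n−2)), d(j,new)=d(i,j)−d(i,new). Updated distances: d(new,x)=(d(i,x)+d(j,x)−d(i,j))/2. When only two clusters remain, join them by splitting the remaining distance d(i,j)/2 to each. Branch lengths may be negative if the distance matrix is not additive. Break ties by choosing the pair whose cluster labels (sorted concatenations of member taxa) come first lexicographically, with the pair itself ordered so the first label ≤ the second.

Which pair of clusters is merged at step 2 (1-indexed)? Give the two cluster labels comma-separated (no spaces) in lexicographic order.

1. join Q+R (d=3, Q=-135) ⇒ QR; edges |Q|=1/2, |R|=5/2
  updated: d(B,QR)=15, d(C,QR)=13/2, d(L,QR)=27/2, d(O,QR)=13, d(QR,U)=33/2
2. join O+U (d=4, Q=-195/2) ⇒ OU; edges |O|=53/16, |U|=11/16
  updated: d(B,OU)=19/2, d(C,OU)=31/2, d(L,OU)=7, d(OU,QR)=51/4
3. join C+QR (d=13/2, Q=-249/4) ⇒ CQR; edges |C|=23/24, |QR|=133/24
  updated: d(B,CQR)=21/4, d(CQR,L)=17/2, d(CQR,OU)=87/8
4. join B+CQR (d=21/4, Q=-271/8) ⇒ BCQR; edges |B|=45/32, |CQR|=123/32
  updated: d(BCQR,L)=33/8, d(BCQR,OU)=121/16
5. join BCQR+L (d=33/8, Q=-299/16) ⇒ BCLQR; edges |BCQR|=75/32, |L|=57/32
  updated: d(BCLQR,OU)=167/32
6. join BCLQR+OU (d=167/32) ⇒ BCLOQRU; edges |BCLQR|=167/64, |OU|=167/64
final tree: (((B:45/32,(C:23/24,(Q:1/2,R:5/2):133/24):123/32):75/32,L:57/32):167/64,(O:53/16,U:11/16):167/64)
total length: 899/32

O,U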